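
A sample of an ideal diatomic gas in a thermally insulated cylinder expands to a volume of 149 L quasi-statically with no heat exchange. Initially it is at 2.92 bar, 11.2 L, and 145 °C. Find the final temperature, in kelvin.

T₂ ≈ 149 K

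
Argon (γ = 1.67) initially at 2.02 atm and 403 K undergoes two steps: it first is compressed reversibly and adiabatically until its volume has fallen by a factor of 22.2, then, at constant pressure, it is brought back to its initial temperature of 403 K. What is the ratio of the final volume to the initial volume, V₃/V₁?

V₃/V₁ ≈ 0.00564

Adiabatic step: V₂/V₁ = 0.04505; T₂ = T₁·22.2^(0.67) = 3216 K.
Isobaric step: V₃/V₂ = T₃/T₂ = 403/3216.
V₃/V₁ = (V₂/V₁)(V₃/V₂) = 0.04505 × (403/3216) = 0.005644.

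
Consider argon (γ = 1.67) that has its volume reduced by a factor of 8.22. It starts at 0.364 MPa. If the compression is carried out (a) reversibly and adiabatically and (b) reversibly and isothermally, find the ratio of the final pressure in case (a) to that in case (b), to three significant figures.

P_adiabatic / P_isothermal ≈ 4.10

Isothermal: P_b = P₁(V₁/V₂) = 0.364×8.22.
Adiabatic: P_a = P₁(V₁/V₂)^γ = 0.364×8.22^(1.67).
P_a/P_b = (V₁/V₂)^(γ−1) = 8.22^(0.67) = 4.102.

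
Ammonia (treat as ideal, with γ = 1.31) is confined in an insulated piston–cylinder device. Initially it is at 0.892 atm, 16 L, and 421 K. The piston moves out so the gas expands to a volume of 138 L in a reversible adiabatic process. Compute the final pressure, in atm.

P₂ ≈ 0.0530 atm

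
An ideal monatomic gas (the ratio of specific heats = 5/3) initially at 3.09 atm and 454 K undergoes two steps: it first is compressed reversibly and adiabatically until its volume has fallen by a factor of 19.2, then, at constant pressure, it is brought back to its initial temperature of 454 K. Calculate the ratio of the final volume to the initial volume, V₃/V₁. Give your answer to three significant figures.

Adiabatic step: V₂/V₁ = 0.05208; T₂ = T₁·19.2^(2/3) = 3255 K.
Isobaric step: V₃/V₂ = T₃/T₂ = 454/3255.
V₃/V₁ = (V₂/V₁)(V₃/V₂) = 0.05208 × (454/3255) = 0.007264.

V₃/V₁ ≈ 0.00726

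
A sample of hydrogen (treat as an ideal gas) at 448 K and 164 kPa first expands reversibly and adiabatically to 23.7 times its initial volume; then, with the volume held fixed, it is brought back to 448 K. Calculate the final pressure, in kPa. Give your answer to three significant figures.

P₃ ≈ 6.92 kPa

For a diatomic ideal gas γ = 7/5.
Adiabatic step (PV^γ = const): P₂ = 164×(1/23.7)^(7/5) = 1.951 kPa; T₂ = 448×(1/23.7)^(2/5) = 126.3 K.
Isochoric: P₃ = P₂(T₃/T₂) = 1.951 × (448/126.3) = 6.92 kPa.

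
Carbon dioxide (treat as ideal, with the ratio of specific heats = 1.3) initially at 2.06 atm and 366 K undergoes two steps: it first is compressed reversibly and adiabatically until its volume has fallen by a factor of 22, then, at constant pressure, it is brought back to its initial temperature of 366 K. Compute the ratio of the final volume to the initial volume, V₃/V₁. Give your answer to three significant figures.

V₃/V₁ ≈ 0.0180

Adiabatic step: V₂/V₁ = 0.04545; T₂ = T₁·22^(0.3) = 925.1 K.
Isobaric step: V₃/V₂ = T₃/T₂ = 366/925.1.
V₃/V₁ = (V₂/V₁)(V₃/V₂) = 0.04545 × (366/925.1) = 0.01798.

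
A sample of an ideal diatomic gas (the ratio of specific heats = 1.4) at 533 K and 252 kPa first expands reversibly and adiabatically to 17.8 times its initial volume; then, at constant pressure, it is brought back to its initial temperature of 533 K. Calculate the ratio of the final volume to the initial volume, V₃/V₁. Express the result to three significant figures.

V₃/V₁ ≈ 56.3

Adiabatic step: V₂/V₁ = 17.8; T₂ = T₁·(1/17.8)^(0.4) = 168.5 K.
Isobaric step: V₃/V₂ = T₃/T₂ = 533/168.5.
V₃/V₁ = (V₂/V₁)(V₃/V₂) = 17.8 × (533/168.5) = 56.31.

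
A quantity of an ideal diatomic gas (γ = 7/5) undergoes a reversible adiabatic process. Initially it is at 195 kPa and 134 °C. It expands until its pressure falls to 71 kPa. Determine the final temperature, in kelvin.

T₂ ≈ 305 K

Along an adiabat T P^((1−γ)/γ) is constant, so T₂ = T₁ (P₂/P₁)^((γ−1)/γ).
T₁ = 134 °C = 407.1 K.
T₂ = 407.1 × (71/195)^(2/7) = 305.1 K.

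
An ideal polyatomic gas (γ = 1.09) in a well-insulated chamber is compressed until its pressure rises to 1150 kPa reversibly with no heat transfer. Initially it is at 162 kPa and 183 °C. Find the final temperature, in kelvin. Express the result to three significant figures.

Along an adiabat T P^((1−γ)/γ) is constant, so T₂ = T₁ (P₂/P₁)^((γ−1)/γ).
T₁ = 183 °C = 456.1 K.
T₂ = 456.1 × (1150/162)^(0.0826) = 536.3 K.

T₂ ≈ 536 K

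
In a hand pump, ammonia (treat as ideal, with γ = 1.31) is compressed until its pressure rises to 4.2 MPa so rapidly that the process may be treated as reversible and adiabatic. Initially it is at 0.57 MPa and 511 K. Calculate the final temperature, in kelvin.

T₂ ≈ 820 K

Along an adiabat T P^((1−γ)/γ) is constant, so T₂ = T₁ (P₂/P₁)^((γ−1)/γ).
T₂ = 511 × (4.2/0.57)^(0.237) = 819.7 K.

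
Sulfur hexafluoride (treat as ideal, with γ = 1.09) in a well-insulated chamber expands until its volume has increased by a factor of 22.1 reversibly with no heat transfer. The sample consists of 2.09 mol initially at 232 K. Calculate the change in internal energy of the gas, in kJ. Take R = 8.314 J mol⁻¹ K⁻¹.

ΔU ≈ -10.9 kJ

Adiabatic: T₁V₁^(γ−1) = T₂V₂^(γ−1) ⇒ T₂ = T₁ (V₁/V₂)^(γ−1).
T₂ = 232 × (1/22.1)^(0.09) = 175.6 K.
Q = 0, so ΔU = W_on_gas = nCᵥΔT with Cᵥ = R/(γ−1) = 92.38 J/(mol·K).
ΔU = 2.09 × 92.38 × (175.6 − 232) = -10890 J.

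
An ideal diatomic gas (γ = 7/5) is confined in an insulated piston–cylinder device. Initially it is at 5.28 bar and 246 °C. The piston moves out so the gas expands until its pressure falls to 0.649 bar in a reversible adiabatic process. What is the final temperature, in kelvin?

T₂ ≈ 285 K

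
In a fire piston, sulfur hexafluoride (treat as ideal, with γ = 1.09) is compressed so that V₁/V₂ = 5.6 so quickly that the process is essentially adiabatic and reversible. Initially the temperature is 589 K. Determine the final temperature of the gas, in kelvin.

T₂ ≈ 688 K

Adiabatic: T₁V₁^(γ−1) = T₂V₂^(γ−1) ⇒ T₂ = T₁ (V₁/V₂)^(γ−1).
T₂ = 589 × 5.6^(0.09) = 687.8 K.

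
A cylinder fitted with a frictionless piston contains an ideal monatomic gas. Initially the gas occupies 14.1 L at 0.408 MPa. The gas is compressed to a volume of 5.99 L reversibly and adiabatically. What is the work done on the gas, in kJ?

γ = 5/3 for a monatomic ideal gas.
P₂ = P₁(V₁/V₂)^γ = 0.408×(14.1/5.99)^(5/3) = 1.699 MPa.
For a reversible adiabat, W_by_gas = (P₁V₁ − P₂V₂)/(γ−1).
W_by = (408000×0.0141 − 1.699×10^6×0.00599) / (2/3) = -6641 J.
W_on_gas = −W_by = 6641 J.

W ≈ 6.64 kJ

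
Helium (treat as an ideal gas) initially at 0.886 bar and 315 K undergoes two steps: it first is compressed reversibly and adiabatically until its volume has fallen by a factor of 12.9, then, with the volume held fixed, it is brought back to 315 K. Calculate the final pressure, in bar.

P₃ ≈ 11.4 bar

For a monatomic ideal gas γ = 5/3.
Adiabatic step (PV^γ = const): P₂ = 0.886×12.9^(5/3) = 62.87 bar; T₂ = 315×12.9^(2/3) = 1733 K.
Isochoric: P₃ = P₂(T₃/T₂) = 62.87 × (315/1733) = 11.43 bar.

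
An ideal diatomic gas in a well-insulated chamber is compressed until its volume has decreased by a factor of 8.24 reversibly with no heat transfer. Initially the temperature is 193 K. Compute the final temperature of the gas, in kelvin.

Adiabatic: T₁V₁^(γ−1) = T₂V₂^(γ−1) ⇒ T₂ = T₁ (V₁/V₂)^(γ−1).
For a diatomic ideal gas γ = 7/5, so γ−1 = 2/5.
T₂ = 193 × 8.24^(2/5) = 448.7 K.

T₂ ≈ 449 K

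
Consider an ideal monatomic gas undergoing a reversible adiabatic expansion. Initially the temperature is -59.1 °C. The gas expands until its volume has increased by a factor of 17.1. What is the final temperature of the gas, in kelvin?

T₂ ≈ 32.2 K

For a reversible adiabat TV^(γ−1) is constant, so T₂ = T₁ (V₁/V₂)^(γ−1).
For a monatomic ideal gas γ = 5/3, so γ−1 = 2/3.
T₁ = -59.1 °C = 214 K.
T₂ = 214 × (1/17.1)^(2/3) = 32.25 K.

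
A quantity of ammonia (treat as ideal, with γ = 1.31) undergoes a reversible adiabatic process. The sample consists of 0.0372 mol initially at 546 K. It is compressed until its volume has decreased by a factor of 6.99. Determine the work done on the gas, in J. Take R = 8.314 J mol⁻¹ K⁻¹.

W ≈ 451 J

Adiabatic: T₁V₁^(γ−1) = T₂V₂^(γ−1) ⇒ T₂ = T₁ (V₁/V₂)^(γ−1).
T₂ = 546 × 6.99^(0.31) = 997.7 K.
Q = 0, so ΔU = W_on_gas = nCᵥΔT with Cᵥ = R/(γ−1) = 26.82 J/(mol·K).
ΔU = 0.0372 × 26.82 × (997.7 − 546) = 450.6 J.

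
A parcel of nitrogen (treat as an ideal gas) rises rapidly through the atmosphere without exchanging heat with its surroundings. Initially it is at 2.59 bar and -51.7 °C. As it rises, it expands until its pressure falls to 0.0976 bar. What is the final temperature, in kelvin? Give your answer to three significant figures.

T₂ ≈ 86.8 K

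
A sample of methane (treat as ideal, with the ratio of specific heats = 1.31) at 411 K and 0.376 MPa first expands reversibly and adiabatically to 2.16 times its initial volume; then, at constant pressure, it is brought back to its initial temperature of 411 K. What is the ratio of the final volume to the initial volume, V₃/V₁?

V₃/V₁ ≈ 2.74

Adiabatic step: V₂/V₁ = 2.16; T₂ = T₁·(1/2.16)^(0.31) = 323.7 K.
Isobaric step: V₃/V₂ = T₃/T₂ = 411/323.7.
V₃/V₁ = (V₂/V₁)(V₃/V₂) = 2.16 × (411/323.7) = 2.742.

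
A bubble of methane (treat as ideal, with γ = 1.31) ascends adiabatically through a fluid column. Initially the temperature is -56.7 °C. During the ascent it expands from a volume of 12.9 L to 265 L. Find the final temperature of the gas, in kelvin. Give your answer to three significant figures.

T₂ ≈ 84.8 K

For a reversible adiabat TV^(γ−1) is constant, so T₂ = T₁ (V₁/V₂)^(γ−1).
T₁ = -56.7 °C = 216.4 K.
T₂ = 216.4 × (12.9/265)^(0.31) = 84.81 K.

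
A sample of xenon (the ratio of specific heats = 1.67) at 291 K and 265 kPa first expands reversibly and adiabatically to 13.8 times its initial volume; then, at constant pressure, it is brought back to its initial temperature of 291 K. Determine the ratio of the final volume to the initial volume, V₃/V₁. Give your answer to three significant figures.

Adiabatic step: V₂/V₁ = 13.8; T₂ = T₁·(1/13.8)^(0.67) = 50.14 K.
Isobaric step: V₃/V₂ = T₃/T₂ = 291/50.14.
V₃/V₁ = (V₂/V₁)(V₃/V₂) = 13.8 × (291/50.14) = 80.09.

V₃/V₁ ≈ 80.1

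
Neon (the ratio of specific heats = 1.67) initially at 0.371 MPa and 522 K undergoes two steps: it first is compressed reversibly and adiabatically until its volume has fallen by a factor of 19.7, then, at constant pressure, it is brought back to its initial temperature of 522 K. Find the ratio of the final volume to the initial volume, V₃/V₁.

V₃/V₁ ≈ 0.00689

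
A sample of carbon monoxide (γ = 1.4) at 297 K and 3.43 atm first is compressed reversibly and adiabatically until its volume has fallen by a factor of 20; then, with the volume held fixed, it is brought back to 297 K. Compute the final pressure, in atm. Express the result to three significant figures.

P₃ ≈ 68.6 atm

Adiabatic step (PV^γ = const): P₂ = 3.43×20^(1.4) = 227.4 atm; T₂ = 297×20^(0.4) = 984.4 K.
Isochoric: P₃ = P₂(T₃/T₂) = 227.4 × (297/984.4) = 68.6 atm.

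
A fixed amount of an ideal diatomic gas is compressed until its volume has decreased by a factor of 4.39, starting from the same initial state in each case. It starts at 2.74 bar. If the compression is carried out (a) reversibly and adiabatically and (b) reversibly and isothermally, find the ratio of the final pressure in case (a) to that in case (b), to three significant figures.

P_adiabatic / P_isothermal ≈ 1.81

For a diatomic ideal gas γ = 7/5.
Isothermal: P_b = P₁(V₁/V₂) = 2.74×4.39.
Adiabatic: P_a = P₁(V₁/V₂)^γ = 2.74×4.39^(7/5).
P_a/P_b = (V₁/V₂)^(γ−1) = 4.39^(2/5) = 1.807.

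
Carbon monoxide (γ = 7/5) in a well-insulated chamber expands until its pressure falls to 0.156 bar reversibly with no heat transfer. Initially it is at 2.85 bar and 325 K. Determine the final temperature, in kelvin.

Along an adiabat T P^((1−γ)/γ) is constant, so T₂ = T₁ (P₂/P₁)^((γ−1)/γ).
T₂ = 325 × (0.156/2.85)^(2/7) = 141.7 K.

T₂ ≈ 142 K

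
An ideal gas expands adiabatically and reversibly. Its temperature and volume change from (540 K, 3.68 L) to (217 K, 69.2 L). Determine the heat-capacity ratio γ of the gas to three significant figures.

TV^(γ−1) = const ⇒ γ − 1 = ln(T₂/T₁) / ln(V₁/V₂).
γ = 1 + ln(217/540) / ln(3.68/69.2) = 1.311.

γ ≈ 1.31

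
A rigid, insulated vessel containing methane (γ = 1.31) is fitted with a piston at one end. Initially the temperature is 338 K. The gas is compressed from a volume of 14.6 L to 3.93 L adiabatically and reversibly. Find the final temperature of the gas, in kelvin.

T₂ ≈ 508 K

Adiabatic: T₁V₁^(γ−1) = T₂V₂^(γ−1) ⇒ T₂ = T₁ (V₁/V₂)^(γ−1).
T₂ = 338 × (14.6/3.93)^(0.31) = 507.7 K.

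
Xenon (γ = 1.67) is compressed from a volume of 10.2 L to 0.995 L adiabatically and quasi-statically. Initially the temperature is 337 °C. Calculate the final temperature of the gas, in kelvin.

Adiabatic: T₁V₁^(γ−1) = T₂V₂^(γ−1) ⇒ T₂ = T₁ (V₁/V₂)^(γ−1).
T₁ = 337 °C = 610.1 K.
T₂ = 610.1 × (10.2/0.995)^(0.67) = 2902 K.

T₂ ≈ 2900 K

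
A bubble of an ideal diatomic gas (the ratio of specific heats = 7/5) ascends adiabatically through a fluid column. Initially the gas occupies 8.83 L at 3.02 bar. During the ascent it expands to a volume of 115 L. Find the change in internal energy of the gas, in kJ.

P₂ = P₁(V₁/V₂)^γ = 3.02×(8.83/115)^(7/5) = 0.08306 bar.
For a reversible adiabat, W_by_gas = (P₁V₁ − P₂V₂)/(γ−1).
W_by = (302000×0.00883 − 8306×0.115) / (2/5) = 4279 J.
Q = 0 ⇒ ΔU = −W_by = -4279 J.

ΔU ≈ -4.28 kJ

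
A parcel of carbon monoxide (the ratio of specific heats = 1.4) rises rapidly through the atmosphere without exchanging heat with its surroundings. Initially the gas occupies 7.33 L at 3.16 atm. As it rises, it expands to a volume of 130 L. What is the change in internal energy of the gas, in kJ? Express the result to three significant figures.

ΔU ≈ -4.01 kJ

P₂ = P₁(V₁/V₂)^γ = 3.16×(7.33/130)^(1.4) = 0.0564 atm.
For a reversible adiabat, W_by_gas = (P₁V₁ − P₂V₂)/(γ−1).
W_by = (320200×0.00733 − 5715×0.13) / (0.4) = 4010 J.
Q = 0 ⇒ ΔU = −W_by = -4010 J.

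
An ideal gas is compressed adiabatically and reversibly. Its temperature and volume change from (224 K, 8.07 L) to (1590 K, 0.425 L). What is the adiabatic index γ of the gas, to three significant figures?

γ ≈ 1.67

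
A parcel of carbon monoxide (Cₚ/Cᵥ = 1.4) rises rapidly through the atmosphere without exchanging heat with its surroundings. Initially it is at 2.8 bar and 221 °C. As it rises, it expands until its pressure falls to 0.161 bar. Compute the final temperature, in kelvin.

T₂ ≈ 219 K

Adiabatic: T₂/T₁ = (P₂/P₁)^((γ−1)/γ).
T₁ = 221 °C = 494.1 K.
T₂ = 494.1 × (0.161/2.8)^(0.286) = 218.5 K.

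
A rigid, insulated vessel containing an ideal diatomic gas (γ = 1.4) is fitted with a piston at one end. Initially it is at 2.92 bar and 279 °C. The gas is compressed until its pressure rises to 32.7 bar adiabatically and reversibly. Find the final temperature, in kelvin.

Along an adiabat T P^((1−γ)/γ) is constant, so T₂ = T₁ (P₂/P₁)^((γ−1)/γ).
T₁ = 279 °C = 552.1 K.
T₂ = 552.1 × (32.7/2.92)^(0.286) = 1101 K.

T₂ ≈ 1100 K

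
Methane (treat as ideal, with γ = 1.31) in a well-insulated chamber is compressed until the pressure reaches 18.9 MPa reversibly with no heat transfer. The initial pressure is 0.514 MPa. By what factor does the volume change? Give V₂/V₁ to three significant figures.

V₂/V₁ ≈ 0.0638

From PV^γ = const, V₂/V₁ = (P₁/P₂)^(1/γ).
V₂/V₁ = (0.514/18.9)^(0.763) = 0.06382.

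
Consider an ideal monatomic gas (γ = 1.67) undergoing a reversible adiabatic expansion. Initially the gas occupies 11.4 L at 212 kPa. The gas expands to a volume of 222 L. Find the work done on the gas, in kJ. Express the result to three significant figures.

W ≈ -3.11 kJ

P₂ = P₁(V₁/V₂)^γ = 212×(11.4/222)^(1.67) = 1.489 kPa.
For a reversible adiabat, W_by_gas = (P₁V₁ − P₂V₂)/(γ−1).
W_by = (212000×0.0114 − 1489×0.222) / (0.67) = 3114 J.
W_on_gas = −W_by = -3114 J.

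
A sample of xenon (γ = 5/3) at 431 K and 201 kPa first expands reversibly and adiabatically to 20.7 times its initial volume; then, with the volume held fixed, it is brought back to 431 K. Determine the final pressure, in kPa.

P₃ ≈ 9.71 kPa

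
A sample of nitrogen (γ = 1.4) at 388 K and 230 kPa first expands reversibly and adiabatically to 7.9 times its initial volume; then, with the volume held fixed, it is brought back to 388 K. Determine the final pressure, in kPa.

Adiabatic step (PV^γ = const): P₂ = 230×(1/7.9)^(1.4) = 12.74 kPa; T₂ = 388×(1/7.9)^(0.4) = 169.7 K.
Isochoric: P₃ = P₂(T₃/T₂) = 12.74 × (388/169.7) = 29.11 kPa.

P₃ ≈ 29.1 kPa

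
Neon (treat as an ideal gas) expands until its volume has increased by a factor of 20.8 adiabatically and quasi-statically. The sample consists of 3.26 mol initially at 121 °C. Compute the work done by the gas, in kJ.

W ≈ 13.9 kJ

Adiabatic: T₁V₁^(γ−1) = T₂V₂^(γ−1) ⇒ T₂ = T₁ (V₁/V₂)^(γ−1).
γ = 5/3 for a monatomic ideal gas, so γ−1 = 2/3.
T₁ = 121 °C = 394.1 K.
T₂ = 394.1 × (1/20.8)^(2/3) = 52.11 K.
Q = 0, so ΔU = W_on_gas = nCᵥΔT with Cᵥ = R/(γ−1) = 12.47 J/(mol·K).
ΔU = 3.26 × 12.47 × (52.11 − 394.1) = -13910 J.
Work done by the gas = −ΔU = 13910 J.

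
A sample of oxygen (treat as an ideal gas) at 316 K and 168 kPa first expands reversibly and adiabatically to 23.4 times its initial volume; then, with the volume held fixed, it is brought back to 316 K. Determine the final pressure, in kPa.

For a diatomic ideal gas γ = 7/5.
Adiabatic step (PV^γ = const): P₂ = 168×(1/23.4)^(7/5) = 2.034 kPa; T₂ = 316×(1/23.4)^(2/5) = 89.54 K.
Isochoric: P₃ = P₂(T₃/T₂) = 2.034 × (316/89.54) = 7.179 kPa.

P₃ ≈ 7.18 kPa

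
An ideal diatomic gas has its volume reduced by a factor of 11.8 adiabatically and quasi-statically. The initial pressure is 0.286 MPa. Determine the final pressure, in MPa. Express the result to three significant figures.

P₂ ≈ 9.06 MPa

Since PV^γ is constant along a reversible adiabat, P₂ = P₁ (V₁/V₂)^γ.
For a diatomic ideal gas γ = 7/5.
P₂ = 0.286 × 11.8^(7/5) = 9.057 MPa.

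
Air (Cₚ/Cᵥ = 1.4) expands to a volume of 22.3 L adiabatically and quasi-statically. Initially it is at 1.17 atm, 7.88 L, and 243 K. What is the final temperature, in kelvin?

T₂ ≈ 160 K

For a reversible adiabat TV^(γ−1) is constant, so T₂ = T₁ (V₁/V₂)^(γ−1).
T₂ = 243 × (7.88/22.3)^(0.4) = 160.3 K.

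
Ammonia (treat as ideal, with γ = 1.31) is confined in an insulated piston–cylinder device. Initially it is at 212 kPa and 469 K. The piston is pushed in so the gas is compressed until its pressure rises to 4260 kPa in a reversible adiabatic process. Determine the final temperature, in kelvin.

T₂ ≈ 954 K

Along an adiabat T P^((1−γ)/γ) is constant, so T₂ = T₁ (P₂/P₁)^((γ−1)/γ).
T₂ = 469 × (4260/212)^(0.237) = 954 K.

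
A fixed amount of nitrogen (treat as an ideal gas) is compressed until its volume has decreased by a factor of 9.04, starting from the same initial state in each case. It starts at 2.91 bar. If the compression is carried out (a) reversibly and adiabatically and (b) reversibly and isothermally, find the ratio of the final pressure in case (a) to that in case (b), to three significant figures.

P_adiabatic / P_isothermal ≈ 2.41

For a diatomic ideal gas γ = 7/5.
Isothermal: P_b = P₁(V₁/V₂) = 2.91×9.04.
Adiabatic: P_a = P₁(V₁/V₂)^γ = 2.91×9.04^(7/5).
P_a/P_b = (V₁/V₂)^(γ−1) = 9.04^(2/5) = 2.413.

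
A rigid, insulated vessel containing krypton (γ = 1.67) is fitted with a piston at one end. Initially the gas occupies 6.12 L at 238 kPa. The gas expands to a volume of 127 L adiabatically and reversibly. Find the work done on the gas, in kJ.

W ≈ -1.89 kJ

P₂ = P₁(V₁/V₂)^γ = 238×(6.12/127)^(1.67) = 1.503 kPa.
For a reversible adiabat, W_by_gas = (P₁V₁ − P₂V₂)/(γ−1).
W_by = (238000×0.00612 − 1503×0.127) / (0.67) = 1889 J.
W_on_gas = −W_by = -1889 J.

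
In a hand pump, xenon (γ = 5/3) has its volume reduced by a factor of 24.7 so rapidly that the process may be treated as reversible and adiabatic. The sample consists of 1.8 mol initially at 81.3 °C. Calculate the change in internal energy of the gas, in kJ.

ΔU ≈ 59.5 kJ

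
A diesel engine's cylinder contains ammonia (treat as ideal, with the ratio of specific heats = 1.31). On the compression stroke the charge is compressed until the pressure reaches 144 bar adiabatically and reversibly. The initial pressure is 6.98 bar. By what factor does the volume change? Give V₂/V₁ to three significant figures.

From PV^γ = const, V₂/V₁ = (P₁/P₂)^(1/γ).
V₂/V₁ = (6.98/144)^(0.763) = 0.09921.

V₂/V₁ ≈ 0.0992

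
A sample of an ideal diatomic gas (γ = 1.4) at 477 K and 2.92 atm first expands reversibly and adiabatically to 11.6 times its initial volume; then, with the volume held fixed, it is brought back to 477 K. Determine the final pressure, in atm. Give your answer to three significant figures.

Adiabatic step (PV^γ = const): P₂ = 2.92×(1/11.6)^(1.4) = 0.09444 atm; T₂ = 477×(1/11.6)^(0.4) = 179 K.
Isochoric: P₃ = P₂(T₃/T₂) = 0.09444 × (477/179) = 0.2517 atm.

P₃ ≈ 0.252 atm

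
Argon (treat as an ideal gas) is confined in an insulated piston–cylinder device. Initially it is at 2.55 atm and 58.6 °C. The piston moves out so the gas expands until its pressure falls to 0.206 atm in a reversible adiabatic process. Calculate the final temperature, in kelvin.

T₂ ≈ 121 K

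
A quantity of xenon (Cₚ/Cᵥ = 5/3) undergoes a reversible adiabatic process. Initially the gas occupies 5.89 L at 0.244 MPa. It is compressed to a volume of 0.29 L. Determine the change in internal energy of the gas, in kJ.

P₂ = P₁(V₁/V₂)^γ = 0.244×(5.89/0.29)^(5/3) = 36.89 MPa.
For a reversible adiabat, W_by_gas = (P₁V₁ − P₂V₂)/(γ−1).
W_by = (244000×0.00589 − 3.689×10^7×0.00029) / (2/3) = -13890 J.
Q = 0 ⇒ ΔU = −W_by = 13890 J.

ΔU ≈ 13.9 kJ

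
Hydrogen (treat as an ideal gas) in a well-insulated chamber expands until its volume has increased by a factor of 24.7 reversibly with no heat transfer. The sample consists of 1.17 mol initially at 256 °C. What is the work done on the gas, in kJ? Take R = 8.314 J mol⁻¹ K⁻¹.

W ≈ -9.30 kJ

Adiabatic: T₁V₁^(γ−1) = T₂V₂^(γ−1) ⇒ T₂ = T₁ (V₁/V₂)^(γ−1).
γ = 7/5 for a diatomic ideal gas, so γ−1 = 2/5.
T₁ = 256 °C = 529.1 K.
T₂ = 529.1 × (1/24.7)^(2/5) = 146.7 K.
Q = 0, so ΔU = W_on_gas = nCᵥΔT with Cᵥ = R/(γ−1) = 20.79 J/(mol·K).
ΔU = 1.17 × 20.79 × (146.7 − 529.1) = -9300 J.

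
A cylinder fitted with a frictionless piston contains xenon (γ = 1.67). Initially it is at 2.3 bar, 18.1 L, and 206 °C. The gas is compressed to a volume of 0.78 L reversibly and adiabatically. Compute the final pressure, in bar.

Since PV^γ is constant along a reversible adiabat, P₂ = P₁ (V₁/V₂)^γ.
P₂ = 2.3 × (18.1/0.78)^(1.67) = 438.8 bar.

P₂ ≈ 439 bar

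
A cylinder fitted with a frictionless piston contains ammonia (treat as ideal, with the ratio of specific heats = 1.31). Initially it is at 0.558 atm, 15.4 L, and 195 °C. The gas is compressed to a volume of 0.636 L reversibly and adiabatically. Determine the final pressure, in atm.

P₂ ≈ 36.3 atm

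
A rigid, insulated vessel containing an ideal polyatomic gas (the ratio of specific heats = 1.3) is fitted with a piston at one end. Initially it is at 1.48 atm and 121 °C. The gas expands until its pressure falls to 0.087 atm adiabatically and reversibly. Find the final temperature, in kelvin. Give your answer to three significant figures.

T₂ ≈ 205 K

Adiabatic: T₂/T₁ = (P₂/P₁)^((γ−1)/γ).
T₁ = 121 °C = 394.1 K.
T₂ = 394.1 × (0.087/1.48)^(0.231) = 204.9 K.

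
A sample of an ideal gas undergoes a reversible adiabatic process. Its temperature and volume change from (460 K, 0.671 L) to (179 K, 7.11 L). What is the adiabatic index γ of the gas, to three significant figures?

TV^(γ−1) = const ⇒ γ − 1 = ln(T₂/T₁) / ln(V₁/V₂).
γ = 1 + ln(179/460) / ln(0.671/7.11) = 1.4.

γ ≈ 1.40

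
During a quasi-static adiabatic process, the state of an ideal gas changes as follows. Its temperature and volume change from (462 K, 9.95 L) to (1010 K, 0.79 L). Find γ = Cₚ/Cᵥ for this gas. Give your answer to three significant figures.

TV^(γ−1) = const ⇒ γ − 1 = ln(T₂/T₁) / ln(V₁/V₂).
γ = 1 + ln(1010/462) / ln(9.95/0.79) = 1.309.

γ ≈ 1.31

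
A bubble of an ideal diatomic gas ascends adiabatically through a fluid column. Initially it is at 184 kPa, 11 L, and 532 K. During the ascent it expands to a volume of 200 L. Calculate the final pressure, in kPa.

Since PV^γ is constant along a reversible adiabat, P₂ = P₁ (V₁/V₂)^γ.
γ = 7/5 for a diatomic ideal gas.
P₂ = 184 × (11/200)^(7/5) = 3.172 kPa.

P₂ ≈ 3.17 kPa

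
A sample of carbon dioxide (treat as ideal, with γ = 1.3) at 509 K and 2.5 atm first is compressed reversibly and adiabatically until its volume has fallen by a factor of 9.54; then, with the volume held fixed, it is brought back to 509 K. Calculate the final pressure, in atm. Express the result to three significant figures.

P₃ ≈ 23.8 atm

Adiabatic step (PV^γ = const): P₂ = 2.5×9.54^(1.3) = 46.92 atm; T₂ = 509×9.54^(0.3) = 1001 K.
Isochoric: P₃ = P₂(T₃/T₂) = 46.92 × (509/1001) = 23.85 atm.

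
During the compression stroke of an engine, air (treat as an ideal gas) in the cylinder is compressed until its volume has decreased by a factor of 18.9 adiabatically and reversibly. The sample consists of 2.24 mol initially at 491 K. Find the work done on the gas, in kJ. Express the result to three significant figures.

For a reversible adiabat TV^(γ−1) is constant, so T₂ = T₁ (V₁/V₂)^(γ−1).
γ = 7/5 for a diatomic ideal gas, so γ−1 = 2/5.
T₂ = 491 × 18.9^(2/5) = 1591 K.
Q = 0, so ΔU = W_on_gas = nCᵥΔT with Cᵥ = R/(γ−1) = 20.79 J/(mol·K).
ΔU = 2.24 × 20.79 × (1591 − 491) = 51210 J.

W ≈ 51.2 kJ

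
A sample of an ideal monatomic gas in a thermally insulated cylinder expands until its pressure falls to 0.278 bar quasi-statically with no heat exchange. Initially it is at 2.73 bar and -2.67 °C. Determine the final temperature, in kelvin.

Along an adiabat T P^((1−γ)/γ) is constant, so T₂ = T₁ (P₂/P₁)^((γ−1)/γ).
For a monatomic ideal gas γ = 5/3, so (γ−1)/γ = 2/5.
T₁ = -2.67 °C = 270.5 K.
T₂ = 270.5 × (0.278/2.73)^(2/5) = 108.5 K.

T₂ ≈ 108 K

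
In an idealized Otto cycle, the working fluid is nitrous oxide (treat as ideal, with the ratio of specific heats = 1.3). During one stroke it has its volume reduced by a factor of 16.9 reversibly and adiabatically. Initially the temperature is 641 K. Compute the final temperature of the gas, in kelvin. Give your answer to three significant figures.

T₂ ≈ 1500 K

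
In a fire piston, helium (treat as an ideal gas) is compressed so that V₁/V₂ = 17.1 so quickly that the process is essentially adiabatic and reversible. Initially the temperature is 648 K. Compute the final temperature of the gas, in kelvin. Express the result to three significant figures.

Adiabatic: T₁V₁^(γ−1) = T₂V₂^(γ−1) ⇒ T₂ = T₁ (V₁/V₂)^(γ−1).
For a monatomic ideal gas γ = 5/3, so γ−1 = 2/3.
T₂ = 648 × 17.1^(2/3) = 4301 K.

T₂ ≈ 4300 K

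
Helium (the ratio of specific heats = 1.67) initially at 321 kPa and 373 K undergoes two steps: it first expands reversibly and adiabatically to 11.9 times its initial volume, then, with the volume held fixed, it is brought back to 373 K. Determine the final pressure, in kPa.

Adiabatic step (PV^γ = const): P₂ = 321×(1/11.9)^(1.67) = 5.133 kPa; T₂ = 373×(1/11.9)^(0.67) = 70.97 K.
Isochoric: P₃ = P₂(T₃/T₂) = 5.133 × (373/70.97) = 26.97 kPa.

P₃ ≈ 27.0 kPa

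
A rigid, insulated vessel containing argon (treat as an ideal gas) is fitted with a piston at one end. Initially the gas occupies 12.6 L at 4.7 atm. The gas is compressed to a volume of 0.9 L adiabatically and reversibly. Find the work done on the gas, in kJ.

γ = 5/3 for a monatomic ideal gas.
P₂ = P₁(V₁/V₂)^γ = 4.7×(12.6/0.9)^(5/3) = 382.2 atm.
For a reversible adiabat, W_by_gas = (P₁V₁ − P₂V₂)/(γ−1).
W_by = (476200×0.0126 − 3.873×10^7×0.0009) / (2/3) = -43280 J.
W_on_gas = −W_by = 43280 J.

W ≈ 43.3 kJ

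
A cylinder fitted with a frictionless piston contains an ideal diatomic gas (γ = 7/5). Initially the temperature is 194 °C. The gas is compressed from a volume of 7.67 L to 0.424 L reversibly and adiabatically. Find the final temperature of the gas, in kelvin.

For a reversible adiabat TV^(γ−1) is constant, so T₂ = T₁ (V₁/V₂)^(γ−1).
T₁ = 194 °C = 467.1 K.
T₂ = 467.1 × (7.67/0.424)^(2/5) = 1487 K.

T₂ ≈ 1490 K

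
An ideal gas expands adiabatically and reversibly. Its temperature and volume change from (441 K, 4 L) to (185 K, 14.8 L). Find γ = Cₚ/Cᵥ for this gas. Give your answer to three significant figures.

γ ≈ 1.66

TV^(γ−1) = const ⇒ γ − 1 = ln(T₂/T₁) / ln(V₁/V₂).
γ = 1 + ln(185/441) / ln(4/14.8) = 1.664.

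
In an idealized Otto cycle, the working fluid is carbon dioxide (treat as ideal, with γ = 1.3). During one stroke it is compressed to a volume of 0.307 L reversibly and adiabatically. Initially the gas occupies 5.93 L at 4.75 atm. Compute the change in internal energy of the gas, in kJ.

ΔU ≈ 13.6 kJ

P₂ = P₁(V₁/V₂)^γ = 4.75×(5.93/0.307)^(1.3) = 223 atm.
For a reversible adiabat, W_by_gas = (P₁V₁ − P₂V₂)/(γ−1).
W_by = (481300×0.00593 − 2.26×10^7×0.000307) / (0.3) = -13610 J.
Q = 0 ⇒ ΔU = −W_by = 13610 J.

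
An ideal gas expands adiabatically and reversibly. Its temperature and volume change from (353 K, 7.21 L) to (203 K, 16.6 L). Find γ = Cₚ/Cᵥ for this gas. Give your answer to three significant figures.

γ ≈ 1.66

TV^(γ−1) = const ⇒ γ − 1 = ln(T₂/T₁) / ln(V₁/V₂).
γ = 1 + ln(203/353) / ln(7.21/16.6) = 1.663.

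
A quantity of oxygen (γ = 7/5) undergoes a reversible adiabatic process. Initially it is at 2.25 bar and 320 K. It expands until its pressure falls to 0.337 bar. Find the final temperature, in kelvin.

T₂ ≈ 186 K

Adiabatic: T₂/T₁ = (P₂/P₁)^((γ−1)/γ).
T₂ = 320 × (0.337/2.25)^(2/7) = 186 K.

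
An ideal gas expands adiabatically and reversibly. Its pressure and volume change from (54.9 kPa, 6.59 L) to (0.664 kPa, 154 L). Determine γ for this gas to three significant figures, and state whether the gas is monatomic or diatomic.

γ ≈ 1.40; diatomic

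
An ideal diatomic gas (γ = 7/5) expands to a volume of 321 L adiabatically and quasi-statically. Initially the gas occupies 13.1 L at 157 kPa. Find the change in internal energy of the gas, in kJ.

ΔU ≈ -3.71 kJ

P₂ = P₁(V₁/V₂)^γ = 157×(13.1/321)^(7/5) = 1.782 kPa.
For a reversible adiabat, W_by_gas = (P₁V₁ − P₂V₂)/(γ−1).
W_by = (157000×0.0131 − 1782×0.321) / (2/5) = 3711 J.
Q = 0 ⇒ ΔU = −W_by = -3711 J.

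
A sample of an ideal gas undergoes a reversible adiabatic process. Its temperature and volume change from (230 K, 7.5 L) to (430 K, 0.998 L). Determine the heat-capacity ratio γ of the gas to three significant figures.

TV^(γ−1) = const ⇒ γ − 1 = ln(T₂/T₁) / ln(V₁/V₂).
γ = 1 + ln(430/230) / ln(7.5/0.998) = 1.31.

γ ≈ 1.31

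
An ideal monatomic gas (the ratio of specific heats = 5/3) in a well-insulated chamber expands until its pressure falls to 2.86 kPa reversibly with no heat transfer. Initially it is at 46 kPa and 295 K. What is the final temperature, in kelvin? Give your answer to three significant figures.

Adiabatic: T₂/T₁ = (P₂/P₁)^((γ−1)/γ).
T₂ = 295 × (2.86/46)^(2/5) = 97.11 K.

T₂ ≈ 97.1 K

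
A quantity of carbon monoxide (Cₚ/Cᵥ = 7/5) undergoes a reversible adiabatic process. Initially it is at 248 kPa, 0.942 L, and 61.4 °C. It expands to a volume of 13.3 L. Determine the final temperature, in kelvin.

Adiabatic: T₁V₁^(γ−1) = T₂V₂^(γ−1) ⇒ T₂ = T₁ (V₁/V₂)^(γ−1).
T₁ = 61.4 °C = 334.5 K.
T₂ = 334.5 × (0.942/13.3)^(2/5) = 116 K.

T₂ ≈ 116 K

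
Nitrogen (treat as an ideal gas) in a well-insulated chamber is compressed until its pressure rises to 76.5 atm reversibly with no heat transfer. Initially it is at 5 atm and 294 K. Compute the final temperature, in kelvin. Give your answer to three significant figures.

T₂ ≈ 641 K

Adiabatic: T₂/T₁ = (P₂/P₁)^((γ−1)/γ).
For a diatomic ideal gas γ = 7/5, so (γ−1)/γ = 2/7.
T₂ = 294 × (76.5/5)^(2/7) = 641 K.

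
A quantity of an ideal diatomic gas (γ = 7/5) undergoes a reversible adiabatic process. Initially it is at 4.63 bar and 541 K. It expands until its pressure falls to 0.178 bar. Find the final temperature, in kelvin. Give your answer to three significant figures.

Adiabatic: T₂/T₁ = (P₂/P₁)^((γ−1)/γ).
T₂ = 541 × (0.178/4.63)^(2/7) = 213.2 K.

T₂ ≈ 213 K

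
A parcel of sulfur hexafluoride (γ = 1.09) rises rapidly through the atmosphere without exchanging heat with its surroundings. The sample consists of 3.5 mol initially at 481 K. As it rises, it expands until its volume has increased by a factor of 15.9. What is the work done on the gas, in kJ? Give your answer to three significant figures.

W ≈ -34.3 kJ

For a reversible adiabat TV^(γ−1) is constant, so T₂ = T₁ (V₁/V₂)^(γ−1).
T₂ = 481 × (1/15.9)^(0.09) = 375 K.
Q = 0, so ΔU = W_on_gas = nCᵥΔT with Cᵥ = R/(γ−1) = 92.38 J/(mol·K).
ΔU = 3.5 × 92.38 × (375 − 481) = -34280 J.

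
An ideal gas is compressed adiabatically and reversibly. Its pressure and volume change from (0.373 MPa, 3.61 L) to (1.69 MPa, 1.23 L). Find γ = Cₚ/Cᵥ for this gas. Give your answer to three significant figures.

γ ≈ 1.40

PV^γ = const ⇒ γ = ln(P₂/P₁) / ln(V₁/V₂).
γ = ln(1.69/0.373) / ln(3.61/1.23) = 1.403.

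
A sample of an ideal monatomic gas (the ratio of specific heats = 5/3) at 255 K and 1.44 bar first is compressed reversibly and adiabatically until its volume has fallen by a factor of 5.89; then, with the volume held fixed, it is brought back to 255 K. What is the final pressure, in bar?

P₃ ≈ 8.48 bar

Adiabatic step (PV^γ = const): P₂ = 1.44×5.89^(5/3) = 27.66 bar; T₂ = 255×5.89^(2/3) = 831.7 K.
Isochoric: P₃ = P₂(T₃/T₂) = 27.66 × (255/831.7) = 8.482 bar.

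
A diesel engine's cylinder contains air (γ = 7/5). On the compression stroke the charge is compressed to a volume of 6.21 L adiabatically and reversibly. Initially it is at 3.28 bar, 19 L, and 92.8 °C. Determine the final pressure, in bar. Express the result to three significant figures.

Adiabatic: P₁V₁^γ = P₂V₂^γ ⇒ P₂ = P₁ (V₁/V₂)^γ.
P₂ = 3.28 × (19/6.21)^(7/5) = 15.7 bar.

P₂ ≈ 15.7 bar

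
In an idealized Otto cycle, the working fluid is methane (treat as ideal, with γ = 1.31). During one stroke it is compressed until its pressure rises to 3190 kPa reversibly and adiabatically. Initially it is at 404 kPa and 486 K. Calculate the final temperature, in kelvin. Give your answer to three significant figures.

T₂ ≈ 793 K

Along an adiabat T P^((1−γ)/γ) is constant, so T₂ = T₁ (P₂/P₁)^((γ−1)/γ).
T₂ = 486 × (3190/404)^(0.237) = 792.5 K.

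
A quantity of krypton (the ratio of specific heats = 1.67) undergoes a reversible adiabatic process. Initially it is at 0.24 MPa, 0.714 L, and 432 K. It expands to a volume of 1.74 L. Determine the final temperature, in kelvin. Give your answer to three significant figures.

T₂ ≈ 238 K

Adiabatic: T₁V₁^(γ−1) = T₂V₂^(γ−1) ⇒ T₂ = T₁ (V₁/V₂)^(γ−1).
T₂ = 432 × (0.714/1.74)^(0.67) = 237.8 K.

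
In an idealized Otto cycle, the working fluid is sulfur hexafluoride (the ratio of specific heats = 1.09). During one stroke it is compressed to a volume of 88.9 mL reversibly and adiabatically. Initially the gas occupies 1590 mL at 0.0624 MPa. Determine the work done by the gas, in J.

P₂ = P₁(V₁/V₂)^γ = 0.0624×(1590/88.9)^(1.09) = 1.447 MPa.
For a reversible adiabat, W_by_gas = (P₁V₁ − P₂V₂)/(γ−1).
W_by = (62400×0.00159 − 1.447×10^6×8.89×10^-5) / (0.09) = -326.7 J.

W ≈ -327 J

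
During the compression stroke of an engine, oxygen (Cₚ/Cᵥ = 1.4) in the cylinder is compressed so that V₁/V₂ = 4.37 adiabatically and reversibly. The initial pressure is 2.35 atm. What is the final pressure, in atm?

Since PV^γ is constant along a reversible adiabat, P₂ = P₁ (V₁/V₂)^γ.
P₂ = 2.35 × 4.37^(1.4) = 18.52 atm.

P₂ ≈ 18.5 atm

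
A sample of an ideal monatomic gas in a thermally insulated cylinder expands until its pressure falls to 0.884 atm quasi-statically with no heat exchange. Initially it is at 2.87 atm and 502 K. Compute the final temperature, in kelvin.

T₂ ≈ 313 K

Adiabatic: T₂/T₁ = (P₂/P₁)^((γ−1)/γ).
For a monatomic ideal gas γ = 5/3, so (γ−1)/γ = 2/5.
T₂ = 502 × (0.884/2.87)^(2/5) = 313.4 K.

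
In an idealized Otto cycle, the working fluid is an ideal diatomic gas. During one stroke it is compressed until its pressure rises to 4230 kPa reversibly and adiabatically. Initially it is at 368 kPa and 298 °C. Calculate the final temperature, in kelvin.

Along an adiabat T P^((1−γ)/γ) is constant, so T₂ = T₁ (P₂/P₁)^((γ−1)/γ).
For a diatomic ideal gas γ = 7/5, so (γ−1)/γ = 2/7.
T₁ = 298 °C = 571.1 K.
T₂ = 571.1 × (4230/368)^(2/7) = 1147 K.

T₂ ≈ 1150 K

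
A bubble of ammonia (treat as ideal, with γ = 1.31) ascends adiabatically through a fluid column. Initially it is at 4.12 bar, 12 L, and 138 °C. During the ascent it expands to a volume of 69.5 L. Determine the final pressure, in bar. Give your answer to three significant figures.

P₂ ≈ 0.413 bar

Adiabatic: P₁V₁^γ = P₂V₂^γ ⇒ P₂ = P₁ (V₁/V₂)^γ.
P₂ = 4.12 × (12/69.5)^(1.31) = 0.4127 bar.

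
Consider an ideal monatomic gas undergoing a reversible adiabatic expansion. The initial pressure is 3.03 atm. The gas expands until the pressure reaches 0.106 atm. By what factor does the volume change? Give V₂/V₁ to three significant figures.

From PV^γ = const, V₂/V₁ = (P₁/P₂)^(1/γ).
For a monatomic ideal gas γ = 5/3.
V₂/V₁ = (3.03/0.106)^(3/5) = 7.476.

V₂/V₁ ≈ 7.48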